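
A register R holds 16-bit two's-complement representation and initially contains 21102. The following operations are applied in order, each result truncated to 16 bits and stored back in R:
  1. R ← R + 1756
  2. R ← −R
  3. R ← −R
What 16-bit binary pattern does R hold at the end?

0101100101001010

Start: R = 21102 = 0101001001101110.
R = 21102 + 1756 = 22858 = 0101100101001010
R = −(22858) = -22858 = 1010011010110110
R = −(-22858) = 22858 = 0101100101001010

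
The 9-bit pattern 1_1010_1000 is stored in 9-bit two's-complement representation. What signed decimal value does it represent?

-88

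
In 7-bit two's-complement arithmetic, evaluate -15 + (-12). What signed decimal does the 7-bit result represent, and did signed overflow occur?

-15 → 1110001
-12 → 1110100
  1110001
+ 1110100
= 1100101  (discard carry-out 1)
Result 1100101: MSB = 1 → 101 − 128 = -27.
Both addends are negative and so is the stored result: no signed overflow.

-27; no overflow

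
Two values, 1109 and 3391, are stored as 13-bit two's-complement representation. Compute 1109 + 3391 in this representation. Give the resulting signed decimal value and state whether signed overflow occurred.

1109 → 0010001010101
3391 → 0110100111111
  0010001010101
+ 0110100111111
= 1000110010100
Result 1000110010100: MSB = 1 → 4500 − 8192 = -3692.
Both addends are non-negative but the stored result is negative: signed overflow. The true value 1109 + 3391 = 4500 lies outside [-4096, 4095].

-3692; overflow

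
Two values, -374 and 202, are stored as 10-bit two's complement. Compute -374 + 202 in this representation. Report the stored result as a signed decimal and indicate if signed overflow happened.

-172; no overflow

-374 → 1010001010
202 → 0011001010
  1010001010
+ 0011001010
= 1101010100
Result 1101010100: MSB = 1 → 852 − 1024 = -172.
Addends have opposite signs, so signed overflow cannot occur.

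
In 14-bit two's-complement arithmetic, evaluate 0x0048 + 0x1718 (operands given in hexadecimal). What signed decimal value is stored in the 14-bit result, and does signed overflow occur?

5984; no overflow

0x0048 = 00000001001000 = 72 (signed)
0x1718 = 01011100011000 = 5912 (signed)
  00000001001000
+ 01011100011000
= 01011101100000
Result 01011101100000: MSB = 0 → value 5984.
Both addends are non-negative and so is the stored result: no signed overflow.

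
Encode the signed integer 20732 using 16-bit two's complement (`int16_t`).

0101000011111100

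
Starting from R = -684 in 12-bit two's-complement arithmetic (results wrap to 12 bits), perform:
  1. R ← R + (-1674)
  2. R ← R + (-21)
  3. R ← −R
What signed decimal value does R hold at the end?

Start: R = -684 = 110101010100.
R = -684 + (-1674) = -2358; wraps to 1738 = 011011001010
R = 1738 + (-21) = 1717 = 011010110101
R = −(1717) = -1717 = 100101001011

-1717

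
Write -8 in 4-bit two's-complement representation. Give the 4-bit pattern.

|-8| = 8 = 1000 in 4 bits.
Invert the bits: 0111. Add 1: 1000.

1000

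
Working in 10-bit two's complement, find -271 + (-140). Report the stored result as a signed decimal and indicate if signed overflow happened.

-271 → 1011110001
-140 → 1101110100
  1011110001
+ 1101110100
= 1001100101  (discard carry-out 1)
Result 1001100101: MSB = 1 → 613 − 1024 = -411.
Both addends are negative and so is the stored result: no signed overflow.

-411; no overflow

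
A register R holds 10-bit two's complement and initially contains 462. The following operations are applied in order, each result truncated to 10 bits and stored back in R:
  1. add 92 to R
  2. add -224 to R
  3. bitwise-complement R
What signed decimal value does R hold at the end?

-331

Start: R = 462 = 0111001110.
R = 462 + 92 = 554; wraps to -470 = 1000101010
R = -470 + (-224) = -694; wraps to 330 = 0101001010
R = NOT 0101001010 = 1010110101 = -331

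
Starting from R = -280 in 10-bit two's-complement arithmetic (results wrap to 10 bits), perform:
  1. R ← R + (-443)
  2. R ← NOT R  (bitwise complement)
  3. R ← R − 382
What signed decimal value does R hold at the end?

Start: R = -280 = 1011101000.
R = -280 + (-443) = -723; wraps to 301 = 0100101101
R = NOT 0100101101 = 1011010010 = -302
R = -302 − 382 = -684; wraps to 340 = 0101010100

340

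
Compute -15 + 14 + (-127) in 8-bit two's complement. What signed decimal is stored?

-128

-15 + 14 = -1 (11111111)
-1 + (-127) = -128 (10000000)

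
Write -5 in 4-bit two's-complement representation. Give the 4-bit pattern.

|-5| = 5 = 0101 in 4 bits.
Invert the bits: 1010. Add 1: 1011.
Check: 1011 reads as 11 − 16 = -5.

1011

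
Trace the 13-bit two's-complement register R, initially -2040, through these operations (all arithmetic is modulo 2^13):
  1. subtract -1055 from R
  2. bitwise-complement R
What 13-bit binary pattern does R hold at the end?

Start: R = -2040 = 1100000001000.
R = -2040 − (-1055) = -985 = 1110000100111
R = NOT 1110000100111 = 0001111011000 = 984

0001111011000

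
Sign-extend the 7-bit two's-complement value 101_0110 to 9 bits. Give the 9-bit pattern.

MSB of 1010110 is 1; replicate it into the new high bits.
11|1010110 → 111010110 (still -42).

111010110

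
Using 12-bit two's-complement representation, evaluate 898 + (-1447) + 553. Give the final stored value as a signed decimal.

898 + (-1447) = -549 (110111011011)
-549 + 553 = 4 (000000000100)

4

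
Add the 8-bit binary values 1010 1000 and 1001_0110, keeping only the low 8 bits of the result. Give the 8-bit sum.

00111110

  10101000
+ 10010110
= 00111110  (discard carry-out 1)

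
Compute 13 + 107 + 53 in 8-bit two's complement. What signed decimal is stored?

-83

13 + 107 = 120 (01111000)
120 + 53 = 173 → wraps to -83 (10101101)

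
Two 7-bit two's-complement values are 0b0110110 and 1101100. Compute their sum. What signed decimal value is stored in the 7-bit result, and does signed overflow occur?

34; no overflow

0b0110110 → 0110110 = 54 (signed)
1101100 = -20 (signed)
  0110110
+ 1101100
= 0100010  (discard carry-out 1)
Result 0100010: MSB = 0 → value 34.
Addends have opposite signs, so signed overflow cannot occur.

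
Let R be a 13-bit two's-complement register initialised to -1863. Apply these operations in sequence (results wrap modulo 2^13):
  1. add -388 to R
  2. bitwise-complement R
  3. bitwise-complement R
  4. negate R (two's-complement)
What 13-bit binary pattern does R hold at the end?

0100011001011

Start: R = -1863 = 1100010111001.
R = -1863 + (-388) = -2251 = 1011100110101
R = NOT 1011100110101 = 0100011001010 = 2250
R = NOT 0100011001010 = 1011100110101 = -2251
R = −(-2251) = 2251 = 0100011001011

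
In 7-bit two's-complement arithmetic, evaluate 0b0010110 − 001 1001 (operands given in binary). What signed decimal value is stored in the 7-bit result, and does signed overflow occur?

-3; no overflow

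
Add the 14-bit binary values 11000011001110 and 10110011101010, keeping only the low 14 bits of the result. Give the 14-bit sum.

  11000011001110
+ 10110011101010
= 01110110111000  (discard carry-out 1)

01110110111000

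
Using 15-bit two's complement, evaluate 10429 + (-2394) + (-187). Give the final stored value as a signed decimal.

10429 + (-2394) = 8035 (001111101100011)
8035 + (-187) = 7848 (001111010101000)

7848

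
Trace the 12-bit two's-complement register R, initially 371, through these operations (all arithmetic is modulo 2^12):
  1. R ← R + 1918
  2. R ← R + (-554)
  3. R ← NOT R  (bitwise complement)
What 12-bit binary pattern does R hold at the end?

100100111000

Start: R = 371 = 000101110011.
R = 371 + 1918 = 2289; wraps to -1807 = 100011110001
R = -1807 + (-554) = -2361; wraps to 1735 = 011011000111
R = NOT 011011000111 = 100100111000 = -1736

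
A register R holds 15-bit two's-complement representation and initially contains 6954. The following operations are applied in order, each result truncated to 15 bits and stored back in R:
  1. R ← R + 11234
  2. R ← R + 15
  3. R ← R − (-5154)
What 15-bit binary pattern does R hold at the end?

101101100111101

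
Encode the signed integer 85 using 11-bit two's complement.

00001010101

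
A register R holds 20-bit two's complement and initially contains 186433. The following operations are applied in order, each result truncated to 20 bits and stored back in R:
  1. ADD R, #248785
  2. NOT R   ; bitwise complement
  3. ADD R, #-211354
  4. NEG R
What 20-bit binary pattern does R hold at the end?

Start: R = 186433 = 00101101100001000001.
R = 186433 + 248785 = 435218 = 01101010010000010010
R = NOT 01101010010000010010 = 10010101101111101101 = -435219
R = -435219 + (-211354) = -646573; wraps to 402003 = 01100010001001010011
R = −(402003) = -402003 = 10011101110110101101

10011101110110101101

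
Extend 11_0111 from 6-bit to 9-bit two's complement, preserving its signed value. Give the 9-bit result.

111110111

MSB of 110111 is 1; replicate it into the new high bits.
111|110111 → 111110111 (still -9).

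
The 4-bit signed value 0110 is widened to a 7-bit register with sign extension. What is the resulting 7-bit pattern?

0000110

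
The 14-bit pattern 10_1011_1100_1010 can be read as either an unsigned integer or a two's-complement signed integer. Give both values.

Unsigned: 10101111001010 = 11210.
Signed: MSB=1 → 11210 − 16384 = -5174.

unsigned = 11210, signed = -5174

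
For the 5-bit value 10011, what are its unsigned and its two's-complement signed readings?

Unsigned: 10011 = 19.
Signed: MSB=1 → 19 − 32 = -13.

unsigned = 19, signed = -13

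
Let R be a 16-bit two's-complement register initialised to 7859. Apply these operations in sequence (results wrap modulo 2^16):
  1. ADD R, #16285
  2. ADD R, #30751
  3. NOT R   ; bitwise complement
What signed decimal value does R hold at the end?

Start: R = 7859 = 0001111010110011.
R = 7859 + 16285 = 24144 = 0101111001010000
R = 24144 + 30751 = 54895; wraps to -10641 = 1101011001101111
R = NOT 1101011001101111 = 0010100110010000 = 10640

10640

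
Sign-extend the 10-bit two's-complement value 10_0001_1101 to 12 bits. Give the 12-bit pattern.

111000011101

MSB of 1000011101 is 1; replicate it into the new high bits.
11|1000011101 → 111000011101 (still -483).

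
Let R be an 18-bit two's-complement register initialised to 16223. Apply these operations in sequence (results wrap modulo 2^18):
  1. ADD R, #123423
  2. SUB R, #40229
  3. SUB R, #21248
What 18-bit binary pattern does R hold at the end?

Start: R = 16223 = 000011111101011111.
R = 16223 + 123423 = 139646; wraps to -122498 = 100010000101111110
R = -122498 − 40229 = -162727; wraps to 99417 = 011000010001011001
R = 99417 − 21248 = 78169 = 010011000101011001

010011000101011001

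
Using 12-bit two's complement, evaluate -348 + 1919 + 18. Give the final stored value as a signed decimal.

1589

-348 + 1919 = 1571 (011000100011)
1571 + 18 = 1589 (011000110101)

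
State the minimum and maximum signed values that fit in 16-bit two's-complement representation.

Minimum: −2^15 = -32768.
Maximum: 2^15 − 1 = 32767.

min = -32768, max = 32767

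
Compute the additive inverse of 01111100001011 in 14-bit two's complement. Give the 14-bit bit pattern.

Invert: 10000011110100. Add 1: 10000011110101.

10000011110101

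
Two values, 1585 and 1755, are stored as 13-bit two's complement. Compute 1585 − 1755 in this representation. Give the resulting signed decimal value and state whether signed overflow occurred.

-170; no overflow

1585 → 0011000110001
1755 → 0011011011011
Subtract via negate-and-add: invert 0011011011011 + 1 = 1100100100101 (i.e. -1755).
  0011000110001
+ 1100100100101
= 1111101010110
Result 1111101010110: MSB = 1 → 8022 − 8192 = -170.
Addends (after negating the subtrahend) have opposite signs, so signed overflow cannot occur.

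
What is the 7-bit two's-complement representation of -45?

1010011

|-45| = 45 = 0101101 in 7 bits.
Invert the bits: 1010010. Add 1: 1010011.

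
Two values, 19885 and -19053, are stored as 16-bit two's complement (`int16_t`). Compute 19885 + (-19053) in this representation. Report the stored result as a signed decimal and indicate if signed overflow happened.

832; no overflow

19885 → 0100110110101101
-19053 → 1011010110010011
  0100110110101101
+ 1011010110010011
= 0000001101000000  (discard carry-out 1)
Result 0000001101000000: MSB = 0 → value 832.
Addends have opposite signs, so signed overflow cannot occur.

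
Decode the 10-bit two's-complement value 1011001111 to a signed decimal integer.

-305

MSB is 1, so the value is negative.
Unsigned reading: 719. Subtract 2^10 = 1024: 719 − 1024 = -305.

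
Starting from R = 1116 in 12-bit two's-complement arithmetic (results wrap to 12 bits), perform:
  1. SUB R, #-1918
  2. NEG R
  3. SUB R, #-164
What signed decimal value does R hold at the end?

Start: R = 1116 = 010001011100.
R = 1116 − (-1918) = 3034; wraps to -1062 = 101111011010
R = −(-1062) = 1062 = 010000100110
R = 1062 − (-164) = 1226 = 010011001010

1226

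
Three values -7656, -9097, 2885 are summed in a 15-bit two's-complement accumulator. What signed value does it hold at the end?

-7656 + (-9097) = -16753 → wraps to 16015 (011111010001111)
16015 + 2885 = 18900 → wraps to -13868 (100100111010100)

-13868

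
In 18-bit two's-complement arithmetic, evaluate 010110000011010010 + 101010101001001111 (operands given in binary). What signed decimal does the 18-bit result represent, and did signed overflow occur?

2849; no overflow

010110000011010010 = 90322 (signed)
101010101001001111 = -87473 (signed)
  010110000011010010
+ 101010101001001111
= 000000101100100001  (discard carry-out 1)
Result 000000101100100001: MSB = 0 → value 2849.
Addends have opposite signs, so signed overflow cannot occur.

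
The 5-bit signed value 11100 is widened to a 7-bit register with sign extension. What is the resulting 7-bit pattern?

1111100

MSB of 11100 is 1; replicate it into the new high bits.
11|11100 → 1111100 (still -4).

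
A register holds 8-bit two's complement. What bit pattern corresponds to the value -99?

10011101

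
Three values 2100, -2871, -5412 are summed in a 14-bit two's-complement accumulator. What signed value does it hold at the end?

-6183

2100 + (-2871) = -771 (11110011111101)
-771 + (-5412) = -6183 (10011111011001)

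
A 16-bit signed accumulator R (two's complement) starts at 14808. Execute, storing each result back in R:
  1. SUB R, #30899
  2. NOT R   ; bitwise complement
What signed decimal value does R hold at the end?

Start: R = 14808 = 0011100111011000.
R = 14808 − 30899 = -16091 = 1100000100100101
R = NOT 1100000100100101 = 0011111011011010 = 16090

16090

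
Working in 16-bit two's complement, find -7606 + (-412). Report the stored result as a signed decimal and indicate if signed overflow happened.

-7606 → 1110001001001010
-412 → 1111111001100100
  1110001001001010
+ 1111111001100100
= 1110000010101110  (discard carry-out 1)
Result 1110000010101110: MSB = 1 → 57518 − 65536 = -8018.
Both addends are negative and so is the stored result: no signed overflow.

-8018; no overflow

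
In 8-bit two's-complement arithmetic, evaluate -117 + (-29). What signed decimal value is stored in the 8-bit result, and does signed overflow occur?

110; overflow

-117 → 10001011
-29 → 11100011
  10001011
+ 11100011
= 01101110  (discard carry-out 1)
Result 01101110: MSB = 0 → value 110.
Both addends are negative but the stored result is non-negative: signed overflow. The true value -117 + (-29) = -146 lies outside [-128, 127].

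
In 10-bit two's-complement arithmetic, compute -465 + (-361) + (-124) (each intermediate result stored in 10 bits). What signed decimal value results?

-465 + (-361) = -826 → wraps to 198 (0011000110)
198 + (-124) = 74 (0001001010)

74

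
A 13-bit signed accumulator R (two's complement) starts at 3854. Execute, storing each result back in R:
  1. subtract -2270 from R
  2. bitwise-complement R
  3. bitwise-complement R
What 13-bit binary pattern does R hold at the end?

Start: R = 3854 = 0111100001110.
R = 3854 − (-2270) = 6124; wraps to -2068 = 1011111101100
R = NOT 1011111101100 = 0100000010011 = 2067
R = NOT 0100000010011 = 1011111101100 = -2068

1011111101100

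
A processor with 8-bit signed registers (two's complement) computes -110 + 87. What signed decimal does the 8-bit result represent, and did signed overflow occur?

-23; no overflow

-110 → 10010010
87 → 01010111
  10010010
+ 01010111
= 11101001
Result 11101001: MSB = 1 → 233 − 256 = -23.
Addends have opposite signs, so signed overflow cannot occur.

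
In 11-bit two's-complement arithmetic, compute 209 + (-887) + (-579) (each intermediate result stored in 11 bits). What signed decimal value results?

791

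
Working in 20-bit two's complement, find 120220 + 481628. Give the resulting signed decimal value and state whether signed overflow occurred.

-446728; overflow

120220 → 00011101010110011100
481628 → 01110101100101011100
  00011101010110011100
+ 01110101100101011100
= 10010010111011111000
Result 10010010111011111000: MSB = 1 → 601848 − 1048576 = -446728.
Both addends are non-negative but the stored result is negative: signed overflow. The true value 120220 + 481628 = 601848 lies outside [-524288, 524287].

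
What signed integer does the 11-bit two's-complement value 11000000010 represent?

-510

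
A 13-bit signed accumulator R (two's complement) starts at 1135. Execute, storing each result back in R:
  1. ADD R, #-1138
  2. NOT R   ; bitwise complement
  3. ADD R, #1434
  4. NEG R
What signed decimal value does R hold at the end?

Start: R = 1135 = 0010001101111.
R = 1135 + (-1138) = -3 = 1111111111101
R = NOT 1111111111101 = 0000000000010 = 2
R = 2 + 1434 = 1436 = 0010110011100
R = −(1436) = -1436 = 1101001100100

-1436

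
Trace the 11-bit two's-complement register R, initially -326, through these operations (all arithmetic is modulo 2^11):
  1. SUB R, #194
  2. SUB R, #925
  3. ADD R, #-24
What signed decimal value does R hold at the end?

579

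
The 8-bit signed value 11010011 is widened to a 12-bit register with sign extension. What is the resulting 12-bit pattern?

MSB of 11010011 is 1; replicate it into the new high bits.
1111|11010011 → 111111010011 (still -45).

111111010011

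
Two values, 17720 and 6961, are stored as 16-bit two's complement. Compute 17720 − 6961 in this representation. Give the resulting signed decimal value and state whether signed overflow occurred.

10759; no overflow

17720 → 0100010100111000
6961 → 0001101100110001
Subtract via negate-and-add: invert 0001101100110001 + 1 = 1110010011001111 (i.e. -6961).
  0100010100111000
+ 1110010011001111
= 0010101000000111  (discard carry-out 1)
Result 0010101000000111: MSB = 0 → value 10759.
Addends (after negating the subtrahend) have opposite signs, so signed overflow cannot occur.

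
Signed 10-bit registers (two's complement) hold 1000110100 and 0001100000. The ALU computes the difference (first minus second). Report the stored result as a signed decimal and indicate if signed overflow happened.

468; overflow

1000110100 = -460 (signed)
0001100000 = 96 (signed)
Subtract via negate-and-add: invert 0001100000 + 1 = 1110100000 (i.e. -96).
  1000110100
+ 1110100000
= 0111010100  (discard carry-out 1)
Result 0111010100: MSB = 0 → value 468.
Both addends (after negating the subtrahend) are negative but the stored result is non-negative: signed overflow. The true value -460 − 96 = -556 lies outside [-512, 511].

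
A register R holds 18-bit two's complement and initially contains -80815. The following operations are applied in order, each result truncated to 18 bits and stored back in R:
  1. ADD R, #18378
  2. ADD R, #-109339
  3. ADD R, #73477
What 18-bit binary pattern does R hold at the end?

101000000000000101

Start: R = -80815 = 101100010001010001.
R = -80815 + 18378 = -62437 = 110000110000011011
R = -62437 + (-109339) = -171776; wraps to 90368 = 010110000100000000
R = 90368 + 73477 = 163845; wraps to -98299 = 101000000000000101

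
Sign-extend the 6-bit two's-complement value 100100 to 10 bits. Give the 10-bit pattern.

MSB of 100100 is 1; replicate it into the new high bits.
1111|100100 → 1111100100 (still -28).

1111100100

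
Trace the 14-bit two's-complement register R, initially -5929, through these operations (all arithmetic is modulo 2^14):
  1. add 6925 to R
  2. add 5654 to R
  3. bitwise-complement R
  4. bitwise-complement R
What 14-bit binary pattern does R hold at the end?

01100111111010

Start: R = -5929 = 10100011010111.
R = -5929 + 6925 = 996 = 00001111100100
R = 996 + 5654 = 6650 = 01100111111010
R = NOT 01100111111010 = 10011000000101 = -6651
R = NOT 10011000000101 = 01100111111010 = 6650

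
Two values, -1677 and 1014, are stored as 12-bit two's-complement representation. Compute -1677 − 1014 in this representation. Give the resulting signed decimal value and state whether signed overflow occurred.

1405; overflow

-1677 → 100101110011
1014 → 001111110110
Subtract via negate-and-add: invert 001111110110 + 1 = 110000001010 (i.e. -1014).
  100101110011
+ 110000001010
= 010101111101  (discard carry-out 1)
Result 010101111101: MSB = 0 → value 1405.
Both addends (after negating the subtrahend) are negative but the stored result is non-negative: signed overflow. The true value -1677 − 1014 = -2691 lies outside [-2048, 2047].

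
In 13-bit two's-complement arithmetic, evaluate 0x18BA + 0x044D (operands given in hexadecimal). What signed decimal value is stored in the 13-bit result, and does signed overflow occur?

-761; no overflow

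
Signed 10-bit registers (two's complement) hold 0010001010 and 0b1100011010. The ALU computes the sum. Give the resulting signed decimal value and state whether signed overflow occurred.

-92; no overflow

0010001010 = 138 (signed)
0b1100011010 → 1100011010 = -230 (signed)
  0010001010
+ 1100011010
= 1110100100
Result 1110100100: MSB = 1 → 932 − 1024 = -92.
Addends have opposite signs, so signed overflow cannot occur.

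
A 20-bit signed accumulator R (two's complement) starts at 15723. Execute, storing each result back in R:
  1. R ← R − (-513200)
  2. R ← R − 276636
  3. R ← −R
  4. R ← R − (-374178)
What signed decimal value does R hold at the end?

121891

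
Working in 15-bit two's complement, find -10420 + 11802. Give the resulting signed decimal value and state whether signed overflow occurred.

-10420 → 101011101001100
11802 → 010111000011010
  101011101001100
+ 010111000011010
= 000010101100110  (discard carry-out 1)
Result 000010101100110: MSB = 0 → value 1382.
Addends have opposite signs, so signed overflow cannot occur.

1382; no overflow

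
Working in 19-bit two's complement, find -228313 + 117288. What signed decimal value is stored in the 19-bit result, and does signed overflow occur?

-228313 → 1001000010000100111
117288 → 0011100101000101000
  1001000010000100111
+ 0011100101000101000
= 1100100111001001111
Result 1100100111001001111: MSB = 1 → 413263 − 524288 = -111025.
Addends have opposite signs, so signed overflow cannot occur.

-111025; no overflow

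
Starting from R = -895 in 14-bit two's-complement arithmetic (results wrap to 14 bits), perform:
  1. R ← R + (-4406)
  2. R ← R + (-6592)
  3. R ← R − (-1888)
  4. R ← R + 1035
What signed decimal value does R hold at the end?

Start: R = -895 = 11110010000001.
R = -895 + (-4406) = -5301 = 10101101001011
R = -5301 + (-6592) = -11893; wraps to 4491 = 01000110001011
R = 4491 − (-1888) = 6379 = 01100011101011
R = 6379 + 1035 = 7414 = 01110011110110

7414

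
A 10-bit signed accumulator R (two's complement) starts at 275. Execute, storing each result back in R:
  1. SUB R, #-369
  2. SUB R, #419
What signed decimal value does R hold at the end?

225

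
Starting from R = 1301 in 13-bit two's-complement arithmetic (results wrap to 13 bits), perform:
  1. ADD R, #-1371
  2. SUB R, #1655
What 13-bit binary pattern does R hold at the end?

Start: R = 1301 = 0010100010101.
R = 1301 + (-1371) = -70 = 1111110111010
R = -70 − 1655 = -1725 = 1100101000011

1100101000011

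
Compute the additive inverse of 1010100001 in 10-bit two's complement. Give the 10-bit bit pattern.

Invert: 0101011110. Add 1: 0101011111.

0101011111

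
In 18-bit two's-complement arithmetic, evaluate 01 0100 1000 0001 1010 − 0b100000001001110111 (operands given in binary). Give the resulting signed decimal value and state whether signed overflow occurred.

-47709; overflow

01 0100 1000 0001 1010 → 010100100000011010 = 83994 (signed)
0b100000001001110111 → 100000001001110111 = -130441 (signed)
Subtract via negate-and-add: invert 100000001001110111 + 1 = 011111110110001001 (i.e. 130441).
  010100100000011010
+ 011111110110001001
= 110100010110100011
Result 110100010110100011: MSB = 1 → 214435 − 262144 = -47709.
Both addends (after negating the subtrahend) are non-negative but the stored result is negative: signed overflow. The true value 83994 − (-130441) = 214435 lies outside [-131072, 131071].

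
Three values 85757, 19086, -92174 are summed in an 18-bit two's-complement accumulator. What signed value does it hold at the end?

85757 + 19086 = 104843 (011001100110001011)
104843 + (-92174) = 12669 (000011000101111101)

12669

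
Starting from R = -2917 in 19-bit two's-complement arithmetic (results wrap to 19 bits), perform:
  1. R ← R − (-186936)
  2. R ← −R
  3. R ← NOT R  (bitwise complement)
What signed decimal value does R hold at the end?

Start: R = -2917 = 1111111010010011011.
R = -2917 − (-186936) = 184019 = 0101100111011010011
R = −(184019) = -184019 = 1010011000100101101
R = NOT 1010011000100101101 = 0101100111011010010 = 184018

184018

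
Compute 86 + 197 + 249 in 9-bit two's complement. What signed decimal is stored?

20

86 + 197 = 283 → wraps to -229 (100011011)
-229 + 249 = 20 (000010100)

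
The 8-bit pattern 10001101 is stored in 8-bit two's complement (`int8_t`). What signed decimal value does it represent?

MSB is 1, so the value is negative.
Unsigned reading: 141. Subtract 2^8 = 256: 141 − 256 = -115.

-115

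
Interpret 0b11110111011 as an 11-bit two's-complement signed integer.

MSB is 1, so the value is negative.
Unsigned reading: 1979. Subtract 2^11 = 2048: 1979 − 2048 = -69.

-69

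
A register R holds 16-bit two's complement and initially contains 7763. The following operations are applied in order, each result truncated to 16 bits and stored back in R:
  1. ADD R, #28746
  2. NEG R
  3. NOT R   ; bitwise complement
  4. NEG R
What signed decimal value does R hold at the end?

Start: R = 7763 = 0001111001010011.
R = 7763 + 28746 = 36509; wraps to -29027 = 1000111010011101
R = −(-29027) = 29027 = 0111000101100011
R = NOT 0111000101100011 = 1000111010011100 = -29028
R = −(-29028) = 29028 = 0111000101100100

29028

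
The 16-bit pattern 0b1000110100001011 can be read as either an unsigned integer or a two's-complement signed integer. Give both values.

Unsigned: 1000110100001011 = 36107.
Signed: MSB=1 → 36107 − 65536 = -29429.

unsigned = 36107, signed = -29429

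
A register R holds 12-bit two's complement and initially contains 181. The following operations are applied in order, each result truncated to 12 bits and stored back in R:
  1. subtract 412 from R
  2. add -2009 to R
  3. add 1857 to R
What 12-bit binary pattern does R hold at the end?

Start: R = 181 = 000010110101.
R = 181 − 412 = -231 = 111100011001
R = -231 + (-2009) = -2240; wraps to 1856 = 011101000000
R = 1856 + 1857 = 3713; wraps to -383 = 111010000001

111010000001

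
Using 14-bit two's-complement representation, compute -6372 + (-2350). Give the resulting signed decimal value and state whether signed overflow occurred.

-6372 → 10011100011100
-2350 → 11011011010010
  10011100011100
+ 11011011010010
= 01110111101110  (discard carry-out 1)
Result 01110111101110: MSB = 0 → value 7662.
Both addends are negative but the stored result is non-negative: signed overflow. The true value -6372 + (-2350) = -8722 lies outside [-8192, 8191].

7662; overflow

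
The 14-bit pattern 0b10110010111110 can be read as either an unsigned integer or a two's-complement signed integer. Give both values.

Unsigned: 10110010111110 = 11454.
Signed: MSB=1 → 11454 − 16384 = -4930.

unsigned = 11454, signed = -4930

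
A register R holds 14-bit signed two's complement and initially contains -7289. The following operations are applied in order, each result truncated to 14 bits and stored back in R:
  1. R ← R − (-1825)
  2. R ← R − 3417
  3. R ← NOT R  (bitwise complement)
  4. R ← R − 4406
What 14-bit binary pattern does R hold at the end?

01000101111010

Start: R = -7289 = 10001110000111.
R = -7289 − (-1825) = -5464 = 10101010101000
R = -5464 − 3417 = -8881; wraps to 7503 = 01110101001111
R = NOT 01110101001111 = 10001010110000 = -7504
R = -7504 − 4406 = -11910; wraps to 4474 = 01000101111010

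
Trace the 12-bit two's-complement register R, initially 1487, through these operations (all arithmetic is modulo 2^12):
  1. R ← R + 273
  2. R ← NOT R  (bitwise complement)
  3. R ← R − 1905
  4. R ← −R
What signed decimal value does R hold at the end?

-430

Start: R = 1487 = 010111001111.
R = 1487 + 273 = 1760 = 011011100000
R = NOT 011011100000 = 100100011111 = -1761
R = -1761 − 1905 = -3666; wraps to 430 = 000110101110
R = −(430) = -430 = 111001010010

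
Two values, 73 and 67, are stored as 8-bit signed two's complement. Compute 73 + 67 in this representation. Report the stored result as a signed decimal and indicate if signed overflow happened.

-116; overflow

73 → 01001001
67 → 01000011
  01001001
+ 01000011
= 10001100
Result 10001100: MSB = 1 → 140 − 256 = -116.
Both addends are non-negative but the stored result is negative: signed overflow. The true value 73 + 67 = 140 lies outside [-128, 127].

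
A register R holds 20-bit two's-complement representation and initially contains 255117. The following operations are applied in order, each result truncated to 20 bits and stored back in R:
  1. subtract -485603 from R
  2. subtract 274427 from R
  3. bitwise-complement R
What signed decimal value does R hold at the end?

Start: R = 255117 = 00111110010010001101.
R = 255117 − (-485603) = 740720; wraps to -307856 = 10110100110101110000
R = -307856 − 274427 = -582283; wraps to 466293 = 01110001110101110101
R = NOT 01110001110101110101 = 10001110001010001010 = -466294

-466294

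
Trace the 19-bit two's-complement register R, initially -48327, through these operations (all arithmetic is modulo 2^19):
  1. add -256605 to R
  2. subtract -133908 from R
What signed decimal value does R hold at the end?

-171024

Start: R = -48327 = 1110100001100111001.
R = -48327 + (-256605) = -304932; wraps to 219356 = 0110101100011011100
R = 219356 − (-133908) = 353264; wraps to -171024 = 1010110001111110000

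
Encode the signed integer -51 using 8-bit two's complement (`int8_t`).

|-51| = 51 = 00110011 in 8 bits.
Invert the bits: 11001100. Add 1: 11001101.

11001101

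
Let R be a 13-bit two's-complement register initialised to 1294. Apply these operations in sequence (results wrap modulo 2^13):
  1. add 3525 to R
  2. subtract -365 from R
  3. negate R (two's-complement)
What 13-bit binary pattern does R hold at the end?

0101111000000

Start: R = 1294 = 0010100001110.
R = 1294 + 3525 = 4819; wraps to -3373 = 1001011010011
R = -3373 − (-365) = -3008 = 1010001000000
R = −(-3008) = 3008 = 0101111000000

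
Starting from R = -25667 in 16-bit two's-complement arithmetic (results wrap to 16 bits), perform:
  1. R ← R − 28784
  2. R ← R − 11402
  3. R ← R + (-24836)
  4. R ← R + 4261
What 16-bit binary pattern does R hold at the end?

Start: R = -25667 = 1001101110111101.
R = -25667 − 28784 = -54451; wraps to 11085 = 0010101101001101
R = 11085 − 11402 = -317 = 1111111011000011
R = -317 + (-24836) = -25153 = 1001110110111111
R = -25153 + 4261 = -20892 = 1010111001100100

1010111001100100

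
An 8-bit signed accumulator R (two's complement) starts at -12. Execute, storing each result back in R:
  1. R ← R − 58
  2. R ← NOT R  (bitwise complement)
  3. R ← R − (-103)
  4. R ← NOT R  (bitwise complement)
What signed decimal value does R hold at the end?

Start: R = -12 = 11110100.
R = -12 − 58 = -70 = 10111010
R = NOT 10111010 = 01000101 = 69
R = 69 − (-103) = 172; wraps to -84 = 10101100
R = NOT 10101100 = 01010011 = 83

83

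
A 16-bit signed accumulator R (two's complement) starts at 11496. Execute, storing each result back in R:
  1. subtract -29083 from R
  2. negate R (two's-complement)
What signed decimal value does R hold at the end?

Start: R = 11496 = 0010110011101000.
R = 11496 − (-29083) = 40579; wraps to -24957 = 1001111010000011
R = −(-24957) = 24957 = 0110000101111101

24957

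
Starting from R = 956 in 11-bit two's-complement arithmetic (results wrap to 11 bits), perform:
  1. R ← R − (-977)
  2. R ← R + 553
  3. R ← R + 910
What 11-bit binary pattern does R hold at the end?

10101000100

Start: R = 956 = 01110111100.
R = 956 − (-977) = 1933; wraps to -115 = 11110001101
R = -115 + 553 = 438 = 00110110110
R = 438 + 910 = 1348; wraps to -700 = 10101000100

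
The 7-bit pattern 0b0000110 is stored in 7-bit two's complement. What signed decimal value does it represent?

6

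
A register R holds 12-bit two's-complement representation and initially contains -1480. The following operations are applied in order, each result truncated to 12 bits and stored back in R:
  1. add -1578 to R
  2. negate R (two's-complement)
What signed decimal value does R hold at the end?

Start: R = -1480 = 101000111000.
R = -1480 + (-1578) = -3058; wraps to 1038 = 010000001110
R = −(1038) = -1038 = 101111110010

-1038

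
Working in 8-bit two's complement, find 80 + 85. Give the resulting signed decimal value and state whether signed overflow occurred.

80 → 01010000
85 → 01010101
  01010000
+ 01010101
= 10100101
Result 10100101: MSB = 1 → 165 − 256 = -91.
Both addends are non-negative but the stored result is negative: signed overflow. The true value 80 + 85 = 165 lies outside [-128, 127].

-91; overflow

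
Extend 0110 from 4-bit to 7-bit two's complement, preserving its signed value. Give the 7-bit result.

0000110

MSB of 0110 is 0; replicate it into the new high bits.
000|0110 → 0000110 (still 6).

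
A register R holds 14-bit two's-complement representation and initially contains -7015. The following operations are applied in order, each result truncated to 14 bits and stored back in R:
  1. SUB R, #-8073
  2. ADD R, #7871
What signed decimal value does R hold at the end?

-7455

Start: R = -7015 = 10010010011001.
R = -7015 − (-8073) = 1058 = 00010000100010
R = 1058 + 7871 = 8929; wraps to -7455 = 10001011100001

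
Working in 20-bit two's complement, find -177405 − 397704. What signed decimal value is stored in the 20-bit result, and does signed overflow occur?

-177405 → 11010100101100000011
397704 → 01100001000110001000
Subtract via negate-and-add: invert 01100001000110001000 + 1 = 10011110111001111000 (i.e. -397704).
  11010100101100000011
+ 10011110111001111000
= 01110011100101111011  (discard carry-out 1)
Result 01110011100101111011: MSB = 0 → value 473467.
Both addends (after negating the subtrahend) are negative but the stored result is non-negative: signed overflow. The true value -177405 − 397704 = -575109 lies outside [-524288, 524287].

473467; overflow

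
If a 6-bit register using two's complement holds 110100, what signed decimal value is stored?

-12

MSB is 1, so the value is negative.
Unsigned reading: 52. Subtract 2^6 = 64: 52 − 64 = -12.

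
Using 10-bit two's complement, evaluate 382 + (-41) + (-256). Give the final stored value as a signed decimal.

85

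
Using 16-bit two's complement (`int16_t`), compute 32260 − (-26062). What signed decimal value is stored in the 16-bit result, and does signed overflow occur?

32260 → 0111111000000100
-26062 → 1001101000110010
Subtract via negate-and-add: invert 1001101000110010 + 1 = 0110010111001110 (i.e. 26062).
  0111111000000100
+ 0110010111001110
= 1110001111010010
Result 1110001111010010: MSB = 1 → 58322 − 65536 = -7214.
Both addends (after negating the subtrahend) are non-negative but the stored result is negative: signed overflow. The true value 32260 − (-26062) = 58322 lies outside [-32768, 32767].

-7214; overflow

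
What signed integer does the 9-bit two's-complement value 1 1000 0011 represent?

MSB is 1, so the value is negative.
Unsigned reading: 387. Subtract 2^9 = 512: 387 − 512 = -125.

-125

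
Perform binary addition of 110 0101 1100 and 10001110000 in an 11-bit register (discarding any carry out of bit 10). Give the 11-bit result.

01011001100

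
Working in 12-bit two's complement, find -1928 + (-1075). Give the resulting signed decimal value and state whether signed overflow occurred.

-1928 → 100001111000
-1075 → 101111001101
  100001111000
+ 101111001101
= 010001000101  (discard carry-out 1)
Result 010001000101: MSB = 0 → value 1093.
Both addends are negative but the stored result is non-negative: signed overflow. The true value -1928 + (-1075) = -3003 lies outside [-2048, 2047].

1093; overflow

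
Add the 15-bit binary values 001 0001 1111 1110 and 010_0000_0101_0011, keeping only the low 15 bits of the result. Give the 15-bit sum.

011001001010001

  001000111111110
+ 010000001010011
= 011001001010001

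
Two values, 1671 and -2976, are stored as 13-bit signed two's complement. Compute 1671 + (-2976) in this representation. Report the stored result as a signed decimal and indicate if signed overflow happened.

1671 → 0011010000111
-2976 → 1010001100000
  0011010000111
+ 1010001100000
= 1101011100111
Result 1101011100111: MSB = 1 → 6887 − 8192 = -1305.
Addends have opposite signs, so signed overflow cannot occur.

-1305; no overflow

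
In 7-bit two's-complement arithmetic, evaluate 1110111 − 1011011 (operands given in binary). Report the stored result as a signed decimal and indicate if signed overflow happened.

1110111 = -9 (signed)
1011011 = -37 (signed)
Subtract via negate-and-add: invert 1011011 + 1 = 0100101 (i.e. 37).
  1110111
+ 0100101
= 0011100  (discard carry-out 1)
Result 0011100: MSB = 0 → value 28.
Addends (after negating the subtrahend) have opposite signs, so signed overflow cannot occur.

28; no overflow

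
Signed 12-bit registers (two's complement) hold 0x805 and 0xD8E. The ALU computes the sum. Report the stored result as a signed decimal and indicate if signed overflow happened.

1427; overflow

0x805 = 100000000101 = -2043 (signed)
0xD8E = 110110001110 = -626 (signed)
  100000000101
+ 110110001110
= 010110010011  (discard carry-out 1)
Result 010110010011: MSB = 0 → value 1427.
Both addends are negative but the stored result is non-negative: signed overflow. The true value -2043 + (-626) = -2669 lies outside [-2048, 2047].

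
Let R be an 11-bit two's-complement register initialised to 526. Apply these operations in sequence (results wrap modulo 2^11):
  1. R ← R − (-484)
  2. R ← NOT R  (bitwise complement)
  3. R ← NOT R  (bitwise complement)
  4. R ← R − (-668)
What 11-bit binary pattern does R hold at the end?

11010001110

Start: R = 526 = 01000001110.
R = 526 − (-484) = 1010 = 01111110010
R = NOT 01111110010 = 10000001101 = -1011
R = NOT 10000001101 = 01111110010 = 1010
R = 1010 − (-668) = 1678; wraps to -370 = 11010001110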